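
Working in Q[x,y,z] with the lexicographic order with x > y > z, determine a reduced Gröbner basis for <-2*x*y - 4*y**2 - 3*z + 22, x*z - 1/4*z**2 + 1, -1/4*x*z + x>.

G = {x - 1/16*z**2 + 1/4, y**2 + 1/32*y*z**2 - 1/8*y + 3/4*z - 11/2, z**3 - 4*z**2 - 4*z + 16}

f_1 = -2*x*y - 4*y**2 - 3*z + 22, LT = x*y.
f_2 = x*z - 1/4*z**2 + 1, LT = x*z.
f_3 = -1/4*x*z + x, LT = x*z.

S(f_1,f_2): lcm = x*y*z. S = 2*y**2*z + 1/4*y*z**2 - y + 3/2*z**2 - 11*z.
  leading term y**2*z: no divisor's leading term divides it; move 2*y**2*z to the remainder.
  leading term y*z**2: no divisor's leading term divides it; move 1/4*y*z**2 to the remainder.
  leading term y: no divisor's leading term divides it; move -y to the remainder.
  leading term z**2: no divisor's leading term divides it; move 3/2*z**2 to the remainder.
  leading term z: no divisor's leading term divides it; move -11*z to the remainder.
  remainder 2*y**2*z + 1/4*y*z**2 - y + 3/2*z**2 - 11*z ≠ 0; add g_4 = 2*y**2*z + 1/4*y*z**2 - y + 3/2*z**2 - 11*z to the basis.

S(f_1,f_3): lcm = x*y*z. S = 4*x*y + 2*y**2*z + 3/2*z**2 - 11*z.
  leading term x*y: subtract (-2)·f_1 from 4*x*y + 2*y**2*z + 3/2*z**2 - 11*z → 2*y**2*z - 8*y**2 + 3/2*z**2 - 17*z + 44
  leading term y**2*z: subtract (1)·g_4 from 2*y**2*z - 8*y**2 + 3/2*z**2 - 17*z + 44 → -8*y**2 - 1/4*y*z**2 + y - 6*z + 44
  leading term y**2: no divisor's leading term divides it; move -8*y**2 to the remainder.
  leading term y*z**2: no divisor's leading term divides it; move -1/4*y*z**2 to the remainder.
  leading term y: no divisor's leading term divides it; move y to the remainder.
  leading term z: no divisor's leading term divides it; move -6*z to the remainder.
  leading term 1: no divisor's leading term divides it; move 44 to the remainder.
  remainder -8*y**2 - 1/4*y*z**2 + y - 6*z + 44 ≠ 0; add g_5 = -8*y**2 - 1/4*y*z**2 + y - 6*z + 44 to the basis.

S(f_2,f_3): lcm = x*z. S = 4*x - 1/4*z**2 + 1.
  leading term x: no divisor's leading term divides it; move 4*x to the remainder.
  leading term z**2: no divisor's leading term divides it; move -1/4*z**2 to the remainder.
  leading term 1: no divisor's leading term divides it; move 1 to the remainder.
  remainder 4*x - 1/4*z**2 + 1 ≠ 0; add g_6 = 4*x - 1/4*z**2 + 1 to the basis.

S(f_1,g_5): lcm = x*y**2. S = -1/32*x*y*z**2 + 1/8*x*y - 3/4*x*z + 11/2*x + 2*y**3 + 3/2*y*z - 11*y.
  leading term x*y*z**2: subtract (1/64*z**2)·f_1 from -1/32*x*y*z**2 + 1/8*x*y - 3/4*x*z + 11/2*x + 2*y**3 + 3/2*y*z - 11*y → 1/8*x*y - 3/4*x*z + 11/2*x + 2*y**3 + 1/16*y**2*z**2 + 3/2*y*z - 11*y + 3/64*z**3 - 11/32*z**2
  leading term x*y: subtract (-1/16)·f_1 from 1/8*x*y - 3/4*x*z + 11/2*x + 2*y**3 + 1/16*y**2*z**2 + 3/2*y*z - 11*y + 3/64*z**3 - 11/32*z**2 → -3/4*x*z + 11/2*x + 2*y**3 + 1/16*y**2*z**2 - 1/4*y**2 + 3/2*y*z - 11*y + 3/64*z**3 - 11/32*z**2 - 3/16*z + 11/8
  leading term x*z: subtract (-3/4)·f_2 from -3/4*x*z + 11/2*x + 2*y**3 + 1/16*y**2*z**2 - 1/4*y**2 + 3/2*y*z - 11*y + 3/64*z**3 - 11/32*z**2 - 3/16*z + 11/8 → 11/2*x + 2*y**3 + 1/16*y**2*z**2 - 1/4*y**2 + 3/2*y*z - 11*y + 3/64*z**3 - 17/32*z**2 - 3/16*z + 17/8
  leading term x: subtract (11/8)·g_6 from 11/2*x + 2*y**3 + 1/16*y**2*z**2 - 1/4*y**2 + 3/2*y*z - 11*y + 3/64*z**3 - 17/32*z**2 - 3/16*z + 17/8 → 2*y**3 + 1/16*y**2*z**2 - 1/4*y**2 + 3/2*y*z - 11*y + 3/64*z**3 - 3/16*z**2 - 3/16*z + 3/4
  leading term y**3: subtract (-1/4*y)·g_5 from 2*y**3 + 1/16*y**2*z**2 - 1/4*y**2 + 3/2*y*z - 11*y + 3/64*z**3 - 3/16*z**2 - 3/16*z + 3/4 → 3/64*z**3 - 3/16*z**2 - 3/16*z + 3/4
  leading term z**3: no divisor's leading term divides it; move 3/64*z**3 to the remainder.
  leading term z**2: no divisor's leading term divides it; move -3/16*z**2 to the remainder.
  leading term z: no divisor's leading term divides it; move -3/16*z to the remainder.
  leading term 1: no divisor's leading term divides it; move 3/4 to the remainder.
  remainder 3/64*z**3 - 3/16*z**2 - 3/16*z + 3/4 ≠ 0; add g_7 = 3/64*z**3 - 3/16*z**2 - 3/16*z + 3/4 to the basis.

The other S-polynomials (S(f_1,g_4), S(f_2,g_4), S(f_3,g_4), S(f_2,g_5), S(f_3,g_5), S(g_4,g_5), S(f_1,g_6), S(f_2,g_6), S(f_3,g_6), S(g_4,g_6), S(g_5,g_6), S(f_1,g_7), S(f_2,g_7), S(f_3,g_7), S(g_4,g_7), S(g_5,g_7), S(g_6,g_7)) all reduce to 0 modulo the current basis, so we have a Gröbner basis.
Inter-reduce: drop elements whose leading term is divisible by another's, tail-reduce, and make monic.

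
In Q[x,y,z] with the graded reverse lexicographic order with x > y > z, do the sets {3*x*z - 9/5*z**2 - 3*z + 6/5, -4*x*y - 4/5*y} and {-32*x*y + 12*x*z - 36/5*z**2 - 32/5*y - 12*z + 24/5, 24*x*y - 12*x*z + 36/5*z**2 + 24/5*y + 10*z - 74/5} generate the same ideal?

Equality of ideals is decidable: compute both reduced Gröbner bases (unique for the ordering) and check whether they agree.
Buchberger on the first generating set:
f_1 = 3*x*z - 9/5*z**2 - 3*z + 6/5, LT = x*z.
f_2 = -4*x*y - 4/5*y, LT = x*y.

S(f_1,f_2): lcm = x*y*z. S = -3/5*y*z**2 - 6/5*y*z + 2/5*y.
  reduce S modulo (f_1, f_2):
  remainder -3/5*y*z**2 - 6/5*y*z + 2/5*y ≠ 0; add g_3 = -3/5*y*z**2 - 6/5*y*z + 2/5*y to the basis.

The other S-polynomials (S(f_1,g_3), S(f_2,g_3)) all reduce to 0 modulo the current basis, so we have a Gröbner basis.
Inter-reduce: drop elements whose leading term is divisible by another's, tail-reduce, and make monic.
Reduced Gröbner basis: {y*z**2 + 2*y*z - 2/3*y, x*y + 1/5*y, x*z - 3/5*z**2 - z + 2/5}.

Buchberger on the second generating set:
h_1 = -32*x*y + 12*x*z - 36/5*z**2 - 32/5*y - 12*z + 24/5, LT = x*y.
h_2 = 24*x*y - 12*x*z + 36/5*z**2 + 24/5*y + 10*z - 74/5, LT = x*y.

S(h_1,h_2): lcm = x*y. S = 1/8*x*z - 3/40*z**2 - 1/24*z + 7/15.
  reduce S modulo (h_1, h_2):
  remainder 1/8*x*z - 3/40*z**2 - 1/24*z + 7/15 ≠ 0; add k_3 = 1/8*x*z - 3/40*z**2 - 1/24*z + 7/15 to the basis.

S(h_1,k_3): lcm = x*y*z. S = -3/8*x*z**2 + 3/5*y*z**2 + 9/40*z**3 + 8/15*y*z + 3/8*z**2 - 56/15*y - 3/20*z.
  reduce S modulo (h_1, h_2, k_3):
  remainder 3/5*y*z**2 + 8/15*y*z + 1/4*z**2 - 56/15*y + 5/4*z ≠ 0; add k_4 = 3/5*y*z**2 + 8/15*y*z + 1/4*z**2 - 56/15*y + 5/4*z to the basis.

The other S-polynomials (S(h_2,k_3), S(h_1,k_4), S(h_2,k_4), S(k_3,k_4)) all reduce to 0 modulo the current basis, so we have a Gröbner basis.
Inter-reduce: drop elements whose leading term is divisible by another's, tail-reduce, and make monic.
Reduced Gröbner basis: {y*z**2 + 8/9*y*z + 5/12*z**2 - 56/9*y + 25/12*z, x*y + 1/5*y + 1/4*z + 5/4, x*z - 3/5*z**2 - 1/3*z + 56/15}.

The bases are distinct; the ideals are different.

No, the ideals differ.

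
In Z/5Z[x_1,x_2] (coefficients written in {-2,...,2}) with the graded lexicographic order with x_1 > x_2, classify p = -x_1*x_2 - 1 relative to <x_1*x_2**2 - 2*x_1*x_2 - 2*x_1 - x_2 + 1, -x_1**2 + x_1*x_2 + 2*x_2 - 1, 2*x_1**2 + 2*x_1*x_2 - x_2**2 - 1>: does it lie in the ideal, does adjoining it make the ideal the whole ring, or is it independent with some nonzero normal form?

Adjoining -x_1*x_2 - 1 makes the ideal the whole ring: the system is inconsistent.

First compute the reduced Gröbner basis of I by Buchberger's algorithm.
f_1 = x_1*x_2**2 - 2*x_1*x_2 - 2*x_1 - x_2 + 1, LT = x_1*x_2**2.
f_2 = -x_1**2 + x_1*x_2 + 2*x_2 - 1, LT = x_1**2.
f_3 = 2*x_1**2 + 2*x_1*x_2 - x_2**2 - 1, LT = x_1**2.

S(f_1,f_2): lcm = x_1**2*x_2**2. S = x_1*x_2**3 - 2*x_1**2*x_2 + 2*x_2**3 - 2*x_1**2 - x_1*x_2 - x_2**2 + x_1.
  reduce S modulo (f_1, f_2, f_3):
  remainder 2*x_2**3 - x_1*x_2 + x_2**2 + x_1 + 2*x_2 + 2 ≠ 0; add h_4 = 2*x_2**3 - x_1*x_2 + x_2**2 + x_1 + 2*x_2 + 2 to the basis.

S(f_1,f_3): lcm = x_1**2*x_2**2. S = -x_1*x_2**3 - 2*x_2**4 - 2*x_1**2*x_2 - 2*x_1**2 - x_1*x_2 - 2*x_2**2 + x_1.
  reduce S modulo (f_1, f_2, f_3, h_4):
  remainder -x_1*x_2 + 2*x_2**2 - 2*x_1 + 1 ≠ 0; add h_5 = -x_1*x_2 + 2*x_2**2 - 2*x_1 + 1 to the basis.

S(f_2,f_3): lcm = x_1**2. S = -2*x_1*x_2 - 2*x_2**2 - 2*x_2 - 1.
  reduce S modulo (f_1, f_2, f_3, h_4, h_5):
  remainder -x_2**2 - x_1 - 2*x_2 + 2 ≠ 0; add h_6 = -x_2**2 - x_1 - 2*x_2 + 2 to the basis.

S(f_1,h_5): lcm = x_1*x_2**2. S = 2*x_2**3 + x_1*x_2 - 2*x_1 + 1.
  reduce S modulo (f_1, f_2, f_3, h_4, h_5, h_6):
  remainder 2*x_2 + 2 ≠ 0; add h_7 = 2*x_2 + 2 to the basis.

S(f_3,h_5): lcm = x_1**2*x_2. S = -2*x_1*x_2**2 + 2*x_2**3 - 2*x_1**2 + x_1 + 2*x_2.
  reduce S modulo (f_1, f_2, f_3, h_4, h_5, h_6, h_7):
  remainder 2*x_1 - 1 ≠ 0; add h_8 = 2*x_1 - 1 to the basis.

The other S-polynomials (S(f_1,h_4), S(f_2,h_4), S(f_3,h_4), S(f_2,h_5), S(h_4,h_5), S(f_1,h_6), S(f_2,h_6), S(f_3,h_6), S(h_4,h_6), S(h_5,h_6), S(f_1,h_7), S(f_2,h_7), S(f_3,h_7), S(h_4,h_7), S(h_5,h_7), S(h_6,h_7), S(f_1,h_8), S(f_2,h_8), S(f_3,h_8), S(h_4,h_8), S(h_5,h_8), S(h_6,h_8), S(h_7,h_8)) all reduce to 0 modulo the current basis, so we have a Gröbner basis.
Inter-reduce: drop elements whose leading term is divisible by another's, tail-reduce, and make monic.
Reduced Gröbner basis: {x_1 + 2, x_2 + 1}.
Label its elements g_1 = x_1 + 2, g_2 = x_2 + 1.

Reduce p = -x_1*x_2 - 1 modulo G:
  leading term x_1*x_2: subtract (-x_2)·g_1 from -x_1*x_2 - 1 → 2*x_2 - 1
  leading term x_2: subtract (2)·g_2 from 2*x_2 - 1 → 2
  leading term 1: no divisor's leading term divides it; move 2 to the remainder.
  normal form = 2.
The normal form is nonzero, so p ∉ I. Since p minus its normal form lies in I, I + (p) = I + (r) where r = 2; decide whether this ideal is the whole ring.
Here r = 2 is a nonzero constant, hence a unit: 1 ∈ I + (p), the Gröbner basis of I + (p) is {1}, and the enlarged system has no common solution — adjoining p is inconsistent.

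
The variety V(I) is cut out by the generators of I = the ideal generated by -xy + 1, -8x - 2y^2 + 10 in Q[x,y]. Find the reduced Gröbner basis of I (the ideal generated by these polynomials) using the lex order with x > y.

f_1 = -xy + 1, LT = xy.
f_2 = -8x - 2y^2 + 10, LT = x.

S(f_1,f_2): lcm = xy. S = -1/4y^3 + 5/4y - 1.
  leading term y^3: no divisor's leading term divides it; move -1/4y^3 to the remainder.
  leading term y: no divisor's leading term divides it; move 5/4y to the remainder.
  leading term 1: no divisor's leading term divides it; move -1 to the remainder.
  remainder -1/4y^3 + 5/4y - 1 ≠ 0; add g_3 = -1/4y^3 + 5/4y - 1 to the basis.

The other S-polynomials (S(f_1,g_3), S(f_2,g_3)) all reduce to 0 modulo the current basis, so we have a Gröbner basis.
Inter-reduce: drop elements whose leading term is divisible by another's, tail-reduce, and make monic.

G = {x + 1/4y^2 - 5/4, y^3 - 5y + 4}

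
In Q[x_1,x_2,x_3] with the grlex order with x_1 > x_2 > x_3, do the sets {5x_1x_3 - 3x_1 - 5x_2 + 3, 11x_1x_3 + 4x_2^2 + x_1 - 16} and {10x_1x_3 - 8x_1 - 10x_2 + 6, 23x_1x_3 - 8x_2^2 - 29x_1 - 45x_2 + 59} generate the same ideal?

No, the ideals differ.

Since reduced Gröbner bases are canonical representatives of ideals under a given ordering, it suffices to compute and compare them.
Buchberger on the first generating set:
f_1 = 5x_1x_3 - 3x_1 - 5x_2 + 3, LT = x_1x_3.
f_2 = 11x_1x_3 + 4x_2^2 + x_1 - 16, LT = x_1x_3.

S(f_1,f_2): lcm = x_1x_3. S = -4/11x_2^2 - 38/55x_1 - x_2 + 113/55.
  reduce S modulo (f_1, f_2):
  remainder -4/11x_2^2 - 38/55x_1 - x_2 + 113/55 ≠ 0; add g_3 = -4/11x_2^2 - 38/55x_1 - x_2 + 113/55 to the basis.

The other S-polynomials (S(f_1,g_3), S(f_2,g_3)) all reduce to 0 modulo the current basis, so we have a Gröbner basis.
Inter-reduce: drop elements whose leading term is divisible by another's, tail-reduce, and make monic.
Reduced Gröbner basis: {x_1x_3 - 3/5x_1 - x_2 + 3/5, x_2^2 + 19/10x_1 + 11/4x_2 - 113/20}.

Buchberger on the second generating set:
h_1 = 10x_1x_3 - 8x_1 - 10x_2 + 6, LT = x_1x_3.
h_2 = 23x_1x_3 - 8x_2^2 - 29x_1 - 45x_2 + 59, LT = x_1x_3.

S(h_1,h_2): lcm = x_1x_3. S = 8/23x_2^2 + 53/115x_1 + 22/23x_2 - 226/115.
  reduce S modulo (h_1, h_2):
  remainder 8/23x_2^2 + 53/115x_1 + 22/23x_2 - 226/115 ≠ 0; add k_3 = 8/23x_2^2 + 53/115x_1 + 22/23x_2 - 226/115 to the basis.

The other S-polynomials (S(h_1,k_3), S(h_2,k_3)) all reduce to 0 modulo the current basis, so we have a Gröbner basis.
Inter-reduce: drop elements whose leading term is divisible by another's, tail-reduce, and make monic.
Reduced Gröbner basis: {x_1x_3 - 4/5x_1 - x_2 + 3/5, x_2^2 + 53/40x_1 + 11/4x_2 - 113/20}.

The bases are distinct; the ideals are different.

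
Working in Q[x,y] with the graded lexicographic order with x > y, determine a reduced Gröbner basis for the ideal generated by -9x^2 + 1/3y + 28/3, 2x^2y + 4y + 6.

G = {x^2 - 1/27y - 28/27, y^2 + 82y + 81}

Buchberger's algorithm terminates because the ascending chain of leading-term ideals stabilizes.

f_1 = -9x^2 + 1/3y + 28/3, LT = x^2.
f_2 = 2x^2y + 4y + 6, LT = x^2y.

S(f_1,f_2): lcm = x^2y. S = -1/27y^2 - 82/27y - 3.
  leading term y^2: no divisor's leading term divides it; move -1/27y^2 to the remainder.
  leading term y: no divisor's leading term divides it; move -82/27y to the remainder.
  leading term 1: no divisor's leading term divides it; move -3 to the remainder.
  remainder -1/27y^2 - 82/27y - 3 ≠ 0; add g_3 = -1/27y^2 - 82/27y - 3 to the basis.

The other S-polynomials (S(f_1,g_3), S(f_2,g_3)) all reduce to 0 modulo the current basis, so we have a Gröbner basis.
Inter-reduce: drop elements whose leading term is divisible by another's, tail-reduce, and make monic.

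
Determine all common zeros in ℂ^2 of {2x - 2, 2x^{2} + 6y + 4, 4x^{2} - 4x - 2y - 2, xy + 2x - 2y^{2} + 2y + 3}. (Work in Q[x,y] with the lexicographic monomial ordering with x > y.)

Compute a lex Gröbner basis by Buchberger's algorithm.
f_1 = 2x - 2, LT = x.
f_2 = 2x^{2} + 6y + 4, LT = x^{2}.
f_3 = 4x^{2} - 4x - 2y - 2, LT = x^{2}.
f_4 = xy + 2x - 2y^{2} + 2y + 3, LT = xy.

S(f_1,f_2): lcm = x^{2}. S = -x - 3y - 2.
  leading term x: subtract (-\tfrac{1}{2})·f_1 from -x - 3y - 2 → -3y - 3
  leading term y: no divisor's leading term divides it; move -3y to the remainder.
  leading term 1: no divisor's leading term divides it; move -3 to the remainder.
  remainder -3y - 3 ≠ 0; add h_5 = -3y - 3 to the basis.

The other S-polynomials (S(f_1,f_3), S(f_1,f_4), S(f_2,f_3), S(f_2,f_4), S(f_3,f_4), S(f_1,h_5), S(f_2,h_5), S(f_3,h_5), S(f_4,h_5)) all reduce to 0 modulo the current basis, so we have a Gröbner basis.
Inter-reduce: drop elements whose leading term is divisible by another's, tail-reduce, and make monic.
Reduced Gröbner basis: {x - 1, y + 1}.

Elimination: the polynomial y + 1 lies in the elimination ideal for y, so y ∈ {-1}. For each such y, the remaining basis elements (now univariate) give the rest of the solution.
  y = -1: the earlier basis element becomes x - 1 = 0, giving x = 1 — point (1, -1).

{(1, -1)}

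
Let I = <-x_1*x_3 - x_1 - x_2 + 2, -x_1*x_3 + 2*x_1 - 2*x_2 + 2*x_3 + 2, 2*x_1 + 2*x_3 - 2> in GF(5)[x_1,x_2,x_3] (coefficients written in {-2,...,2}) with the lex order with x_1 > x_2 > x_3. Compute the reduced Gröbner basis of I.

f_1 = -x_1*x_3 - x_1 - x_2 + 2, LT = x_1*x_3.
f_2 = -x_1*x_3 + 2*x_1 - 2*x_2 + 2*x_3 + 2, LT = x_1*x_3.
f_3 = 2*x_1 + 2*x_3 - 2, LT = x_1.

S(f_1,f_2): lcm = x_1*x_3. S = -2*x_1 - x_2 + 2*x_3.
  reduce S modulo (f_1, f_2, f_3):
  remainder -x_2 - x_3 - 2 ≠ 0; add g_4 = -x_2 - x_3 - 2 to the basis.

S(f_1,f_3): lcm = x_1*x_3. S = x_1 + x_2 - x_3**2 + x_3 - 2.
  reduce S modulo (f_1, f_2, f_3, g_4):
  remainder -x_3**2 - x_3 + 2 ≠ 0; add g_5 = -x_3**2 - x_3 + 2 to the basis.

The other S-polynomials (S(f_2,f_3), S(f_1,g_4), S(f_2,g_4), S(f_3,g_4), S(f_1,g_5), S(f_2,g_5), S(f_3,g_5), S(g_4,g_5)) all reduce to 0 modulo the current basis, so we have a Gröbner basis.
Inter-reduce: drop elements whose leading term is divisible by another's, tail-reduce, and make monic.

G = {x_1 + x_3 - 1, x_2 + x_3 + 2, x_3**2 + x_3 - 2}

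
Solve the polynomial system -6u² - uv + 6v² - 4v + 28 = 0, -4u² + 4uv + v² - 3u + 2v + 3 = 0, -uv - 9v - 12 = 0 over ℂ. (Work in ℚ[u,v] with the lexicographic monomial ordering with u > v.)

{(-3, -2)}

Compute a lex Gröbner basis by Buchberger's algorithm.
f_1 = -6u² - uv + 6v² - 4v + 28, LT = u².
f_2 = -4u² + 4uv - 3u + v² + 2v + 3, LT = u².
f_3 = -uv - 9v - 12, LT = uv.

S(f_1,f_2): lcm = u². S = 7/6uv - ¾u - ¾v² + 7/6v - 47/12.
  reduce S modulo (f_1, f_2, f_3):
  remainder -¾u - ¾v² - 28/3v - 215/12 ≠ 0; add h_4 = -¾u - ¾v² - 28/3v - 215/12 to the basis.

S(f_1,f_3): lcm = u²v. S = ⅙uv² - 9uv - 12u - v³ + ⅔v² - 14/3v.
  reduce S modulo (f_1, f_2, f_3, h_4):
  remainder -v³ + 67/6v² + 671/3v + 1184/3 ≠ 0; add h_5 = -v³ + 67/6v² + 671/3v + 1184/3 to the basis.

S(f_2,f_3): lcm = u²v. S = -uv² - 33/4uv - 12u - ¼v³ - ½v² - ¾v.
  reduce S modulo (f_1, f_2, f_3, h_4, h_5):
  remainder 425/24v² + 2147/12v + 287 ≠ 0; add h_6 = 425/24v² + 2147/12v + 287 to the basis.

S(f_1,h_4): lcm = u². S = -uv² - 221/18uv - 215/9u - v² + ⅔v - 14/3.
  reduce S modulo (f_1, f_2, f_3, h_4, h_5, h_6):
  remainder 6765221/68850v + 6765221/34425 ≠ 0; add h_7 = 6765221/68850v + 6765221/34425 to the basis.

The other S-polynomials (S(f_2,h_4), S(f_3,h_4), S(f_1,h_5), S(f_2,h_5), S(f_3,h_5), S(h_4,h_5), S(f_1,h_6), S(f_2,h_6), S(f_3,h_6), S(h_4,h_6), S(h_5,h_6), S(f_1,h_7), S(f_2,h_7), S(f_3,h_7), S(h_4,h_7), S(h_5,h_7), S(h_6,h_7)) all reduce to 0 modulo the current basis, so we have a Gröbner basis.
Inter-reduce: drop elements whose leading term is divisible by another's, tail-reduce, and make monic.
Reduced Gröbner basis: {u + 3, v + 2}.

A lex Gröbner basis eliminates variables successively. Here v + 2 depends only on v, with roots {-2}; lifting each root through the earlier basis elements recovers the full solutions.
  v = -2: the earlier basis element becomes u + 3 = 0, giving u = -3 — point (-3, -2).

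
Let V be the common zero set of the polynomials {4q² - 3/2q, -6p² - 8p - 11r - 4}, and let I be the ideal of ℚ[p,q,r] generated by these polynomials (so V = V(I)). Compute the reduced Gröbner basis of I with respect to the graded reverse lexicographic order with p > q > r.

G = {p² + 4/3p + 11/6r + ⅔, q² - ⅜q}

f_1 = 4q² - 3/2q, LT = q².
f_2 = -6p² - 8p - 11r - 4, LT = p².

S(f_1,f_2): leading monomials are coprime, so the S-polynomial reduces to 0 (Buchberger's first criterion).
Every S-polynomial of the final basis reduces to 0, so we have a Gröbner basis.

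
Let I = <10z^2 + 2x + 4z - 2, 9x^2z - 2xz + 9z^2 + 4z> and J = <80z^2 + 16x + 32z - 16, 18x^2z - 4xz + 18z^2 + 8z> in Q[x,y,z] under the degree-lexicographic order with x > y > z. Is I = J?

Two ideals are equal iff their reduced Gröbner bases coincide (the reduced basis is unique for a fixed ordering).
Buchberger on the first generating set:
f_1 = 10z^2 + 2x + 4z - 2, LT = z^2.
f_2 = 9x^2z - 2xz + 9z^2 + 4z, LT = x^2z.

S(f_1,f_2): lcm = x^2z^2. S = 1/5x^3 + 2/5x^2z + 2/9xz^2 - z^3 - 1/5x^2 - 4/9z^2.
  reduce S modulo (f_1, f_2):
  remainder 1/5x^3 - 11/45x^2 + 1/5xz + 2/15x - 1/5z - 4/45 ≠ 0; add g_3 = 1/5x^3 - 11/45x^2 + 1/5xz + 2/15x - 1/5z - 4/45 to the basis.

The other S-polynomials (S(f_1,g_3), S(f_2,g_3)) all reduce to 0 modulo the current basis, so we have a Gröbner basis.
Inter-reduce: drop elements whose leading term is divisible by another's, tail-reduce, and make monic.
Reduced Gröbner basis: {x^3 - 11/9x^2 + xz + 2/3x - z - 4/9, x^2z - 2/9xz - 1/5x + 2/45z + 1/5, z^2 + 1/5x + 2/5z - 1/5}.

Buchberger on the second generating set:
h_1 = 80z^2 + 16x + 32z - 16, LT = z^2.
h_2 = 18x^2z - 4xz + 18z^2 + 8z, LT = x^2z.

S(h_1,h_2): lcm = x^2z^2. S = 1/5x^3 + 2/5x^2z + 2/9xz^2 - z^3 - 1/5x^2 - 4/9z^2.
  reduce S modulo (h_1, h_2):
  remainder 1/5x^3 - 11/45x^2 + 1/5xz + 2/15x - 1/5z - 4/45 ≠ 0; add k_3 = 1/5x^3 - 11/45x^2 + 1/5xz + 2/15x - 1/5z - 4/45 to the basis.

The other S-polynomials (S(h_1,k_3), S(h_2,k_3)) all reduce to 0 modulo the current basis, so we have a Gröbner basis.
Inter-reduce: drop elements whose leading term is divisible by another's, tail-reduce, and make monic.
Reduced Gröbner basis: {x^3 - 11/9x^2 + xz + 2/3x - z - 4/9, x^2z - 2/9xz - 1/5x + 2/45z + 1/5, z^2 + 1/5x + 2/5z - 1/5}.

Same reduced basis, so the two generating sets span the same ideal.

Yes, the ideals are equal.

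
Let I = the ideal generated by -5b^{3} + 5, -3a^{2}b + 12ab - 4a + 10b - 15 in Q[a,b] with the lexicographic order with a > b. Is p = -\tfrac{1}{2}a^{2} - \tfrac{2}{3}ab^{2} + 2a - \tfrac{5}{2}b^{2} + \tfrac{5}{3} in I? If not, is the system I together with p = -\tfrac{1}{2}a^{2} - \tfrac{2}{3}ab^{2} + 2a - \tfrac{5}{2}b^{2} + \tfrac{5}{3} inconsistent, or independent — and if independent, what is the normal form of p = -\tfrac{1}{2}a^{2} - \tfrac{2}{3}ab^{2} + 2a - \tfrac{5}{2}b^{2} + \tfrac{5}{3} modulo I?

-\tfrac{1}{2}a^{2} - \tfrac{2}{3}ab^{2} + 2a - \tfrac{5}{2}b^{2} + \tfrac{5}{3} lies in I (it reduces to 0).

First compute the reduced Gröbner basis of I by Buchberger's algorithm.
f_1 = -5b^{3} + 5, LT = b^{3}.
f_2 = -3a^{2}b + 12ab - 4a + 10b - 15, LT = a^{2}b.

S(f_1,f_2): lcm = a^{2}b^{3}. S = -a^{2} + 4ab^{3} - \tfrac{4}{3}ab^{2} + \tfrac{10}{3}b^{3} - 5b^{2}.
  reduce S modulo (f_1, f_2):
  remainder -a^{2} - \tfrac{4}{3}ab^{2} + 4a - 5b^{2} + \tfrac{10}{3} ≠ 0; add h_3 = -a^{2} - \tfrac{4}{3}ab^{2} + 4a - 5b^{2} + \tfrac{10}{3} to the basis.

The other S-polynomials (S(f_1,h_3), S(f_2,h_3)) all reduce to 0 modulo the current basis, so we have a Gröbner basis.
Inter-reduce: drop elements whose leading term is divisible by another's, tail-reduce, and make monic.
Reduced Gröbner basis: {a^{2} + \tfrac{4}{3}ab^{2} - 4a + 5b^{2} - \tfrac{10}{3}, b^{3} - 1}.
Label its elements g_1 = a^{2} + \tfrac{4}{3}ab^{2} - 4a + 5b^{2} - \tfrac{10}{3}, g_2 = b^{3} - 1.

Reduce p = -\tfrac{1}{2}a^{2} - \tfrac{2}{3}ab^{2} + 2a - \tfrac{5}{2}b^{2} + \tfrac{5}{3} modulo G:
  leading term a^{2}: subtract (-\tfrac{1}{2})·g_1 from -\tfrac{1}{2}a^{2} - \tfrac{2}{3}ab^{2} + 2a - \tfrac{5}{2}b^{2} + \tfrac{5}{3} → 0
  normal form = 0.
Since the normal form is 0, p ∈ I.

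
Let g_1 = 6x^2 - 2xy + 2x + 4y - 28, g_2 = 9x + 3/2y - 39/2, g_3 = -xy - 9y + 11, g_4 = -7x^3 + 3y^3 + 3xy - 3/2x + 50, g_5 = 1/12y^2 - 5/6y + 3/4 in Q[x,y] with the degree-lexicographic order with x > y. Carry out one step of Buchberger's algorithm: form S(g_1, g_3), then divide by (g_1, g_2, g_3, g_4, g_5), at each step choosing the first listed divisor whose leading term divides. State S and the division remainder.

S(g_1, g_3) = -1/3xy^2 - 26/3xy + 2/3y^2 + 11x - 14/3y; remainder on division = -19/3y + 19/3.

lcm(LM(g_1), LM(g_3)) = x^2y.
S = (lcm/LT(g_1))·g_1 − (lcm/LT(g_3))·g_3 = -1/3xy^2 - 26/3xy + 2/3y^2 + 11x - 14/3y.
Reduce S modulo (g_1, g_2, g_3, g_4, g_5) in that order:
  leading term xy^2: subtract (-1/27y^2)·g_2 from -1/3xy^2 - 26/3xy + 2/3y^2 + 11x - 14/3y → 1/18y^3 - 26/3xy - 1/18y^2 + 11x - 14/3y
  leading term y^3: subtract (2/3y)·g_5 from 1/18y^3 - 26/3xy - 1/18y^2 + 11x - 14/3y → -26/3xy + 1/2y^2 + 11x - 31/6y
  leading term xy: subtract (-26/27y)·g_2 from -26/3xy + 1/2y^2 + 11x - 31/6y → 35/18y^2 + 11x - 431/18y
  leading term y^2: subtract (70/3)·g_5 from 35/18y^2 + 11x - 431/18y → 11x - 9/2y - 35/2
  leading term x: subtract (11/9)·g_2 from 11x - 9/2y - 35/2 → -19/3y + 19/3
  leading term y: no divisor's leading term divides it; move -19/3y to the remainder.
  leading term 1: no divisor's leading term divides it; move 19/3 to the remainder.
The remainder -19/3y + 19/3 is nonzero, so it would be added as the next basis element.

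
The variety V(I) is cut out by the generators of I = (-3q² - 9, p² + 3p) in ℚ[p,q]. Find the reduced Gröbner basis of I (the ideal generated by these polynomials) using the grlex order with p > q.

f_1 = -3q² - 9, LT = q².
f_2 = p² + 3p, LT = p².

The S-polynomials (S(f_1,f_2)) all reduce to 0 modulo the current basis, so we have a Gröbner basis.

G = {p² + 3p, q² + 3}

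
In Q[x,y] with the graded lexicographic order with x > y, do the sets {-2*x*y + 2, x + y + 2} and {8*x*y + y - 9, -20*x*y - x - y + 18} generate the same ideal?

No, the ideals differ.

Equality of ideals is decidable: compute both reduced Gröbner bases (unique for the ordering) and check whether they agree.
Buchberger on the first generating set:
f_1 = -2*x*y + 2, LT = x*y.
f_2 = x + y + 2, LT = x.

S(f_1,f_2): lcm = x*y. S = -y**2 - 2*y - 1.
  leading term y**2: no divisor's leading term divides it; move -y**2 to the remainder.
  leading term y: no divisor's leading term divides it; move -2*y to the remainder.
  leading term 1: no divisor's leading term divides it; move -1 to the remainder.
  remainder -y**2 - 2*y - 1 ≠ 0; add g_3 = -y**2 - 2*y - 1 to the basis.

S(f_1,g_3): lcm = x*y**2. S = -2*x*y - x - y.
  leading term x*y: subtract (1)·f_1 from -2*x*y - x - y → -x - y - 2
  leading term x: subtract (-1)·f_2 from -x - y - 2 → 0
  remainder 0.

S(f_2,g_3): leading monomials are coprime, so the S-polynomial reduces to 0 (Buchberger's first criterion).
Every S-polynomial of the final basis reduces to 0, so we have a Gröbner basis.
Inter-reduce: drop elements whose leading term is divisible by another's, tail-reduce, and make monic.
Reduced Gröbner basis: {y**2 + 2*y + 1, x + y + 2}.

Buchberger on the second generating set:
h_1 = 8*x*y + y - 9, LT = x*y.
h_2 = -20*x*y - x - y + 18, LT = x*y.

S(h_1,h_2): lcm = x*y. S = -1/20*x + 3/40*y - 9/40.
  leading term x: no divisor's leading term divides it; move -1/20*x to the remainder.
  leading term y: no divisor's leading term divides it; move 3/40*y to the remainder.
  leading term 1: no divisor's leading term divides it; move -9/40 to the remainder.
  remainder -1/20*x + 3/40*y - 9/40 ≠ 0; add k_3 = -1/20*x + 3/40*y - 9/40 to the basis.

S(h_1,k_3): lcm = x*y. S = 3/2*y**2 - 35/8*y - 9/8.
  leading term y**2: no divisor's leading term divides it; move 3/2*y**2 to the remainder.
  leading term y: no divisor's leading term divides it; move -35/8*y to the remainder.
  leading term 1: no divisor's leading term divides it; move -9/8 to the remainder.
  remainder 3/2*y**2 - 35/8*y - 9/8 ≠ 0; add k_4 = 3/2*y**2 - 35/8*y - 9/8 to the basis.

S(h_2,k_3): lcm = x*y. S = 3/2*y**2 + 1/20*x - 89/20*y - 9/10.
  leading term y**2: subtract (1)·k_4 from 3/2*y**2 + 1/20*x - 89/20*y - 9/10 → 1/20*x - 3/40*y + 9/40
  leading term x: subtract (-1)·k_3 from 1/20*x - 3/40*y + 9/40 → 0
  remainder 0.

S(h_1,k_4): lcm = x*y**2. S = 35/12*x*y + 1/8*y**2 + 3/4*x - 9/8*y.
  leading term x*y: subtract (35/96)·h_1 from 35/12*x*y + 1/8*y**2 + 3/4*x - 9/8*y → 1/8*y**2 + 3/4*x - 143/96*y + 105/32
  leading term y**2: subtract (1/12)·k_4 from 1/8*y**2 + 3/4*x - 143/96*y + 105/32 → 3/4*x - 9/8*y + 27/8
  leading term x: subtract (-15)·k_3 from 3/4*x - 9/8*y + 27/8 → 0
  remainder 0.

S(h_2,k_4): lcm = x*y**2. S = 89/30*x*y + 1/20*y**2 + 3/4*x - 9/10*y.
  leading term x*y: subtract (89/240)·h_1 from 89/30*x*y + 1/20*y**2 + 3/4*x - 9/10*y → 1/20*y**2 + 3/4*x - 61/48*y + 267/80
  leading term y**2: subtract (1/30)·k_4 from 1/20*y**2 + 3/4*x - 61/48*y + 267/80 → 3/4*x - 9/8*y + 27/8
  leading term x: subtract (-15)·k_3 from 3/4*x - 9/8*y + 27/8 → 0
  remainder 0.

S(k_3,k_4): leading monomials are coprime, so the S-polynomial reduces to 0 (Buchberger's first criterion).
Every S-polynomial of the final basis reduces to 0, so we have a Gröbner basis.
Inter-reduce: drop elements whose leading term is divisible by another's, tail-reduce, and make monic.
Reduced Gröbner basis: {y**2 - 35/12*y - 3/4, x - 3/2*y + 9/2}.

The bases are distinct; the ideals are different.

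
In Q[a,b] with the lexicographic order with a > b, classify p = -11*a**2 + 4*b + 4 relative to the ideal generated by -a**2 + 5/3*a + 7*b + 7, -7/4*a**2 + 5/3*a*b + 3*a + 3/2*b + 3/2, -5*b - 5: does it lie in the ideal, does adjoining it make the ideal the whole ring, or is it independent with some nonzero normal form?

First compute the reduced Gröbner basis of I by Buchberger's algorithm.
f_1 = -a**2 + 5/3*a + 7*b + 7, LT = a**2.
f_2 = -7/4*a**2 + 5/3*a*b + 3*a + 3/2*b + 3/2, LT = a**2.
f_3 = -5*b - 5, LT = b.

S(f_1,f_2): lcm = a**2. S = 20/21*a*b + 1/21*a - 43/7*b - 43/7.
  leading term a*b: subtract (-4/21*a)·f_3 from 20/21*a*b + 1/21*a - 43/7*b - 43/7 → -19/21*a - 43/7*b - 43/7
  leading term a: no divisor's leading term divides it; move -19/21*a to the remainder.
  leading term b: subtract (43/35)·f_3 from -43/7*b - 43/7 → 0
  remainder -19/21*a ≠ 0; add h_4 = -19/21*a to the basis.

S(f_1,f_3): leading monomials are coprime, so the S-polynomial reduces to 0 (Buchberger's first criterion).
S(f_2,f_3): leading monomials are coprime, so the S-polynomial reduces to 0 (Buchberger's first criterion).
S(f_1,h_4): lcm = a**2. S = -5/3*a - 7*b - 7.
  leading term a: subtract (35/19)·h_4 from -5/3*a - 7*b - 7 → -7*b - 7
  leading term b: subtract (7/5)·f_3 from -7*b - 7 → 0
  remainder 0.

S(f_2,h_4): lcm = a**2. S = -20/21*a*b - 12/7*a - 6/7*b - 6/7.
  leading term a*b: subtract (4/21*a)·f_3 from -20/21*a*b - 12/7*a - 6/7*b - 6/7 → -16/21*a - 6/7*b - 6/7
  leading term a: subtract (16/19)·h_4 from -16/21*a - 6/7*b - 6/7 → -6/7*b - 6/7
  leading term b: subtract (6/35)·f_3 from -6/7*b - 6/7 → 0
  remainder 0.

S(f_3,h_4): leading monomials are coprime, so the S-polynomial reduces to 0 (Buchberger's first criterion).
Every S-polynomial of the final basis reduces to 0, so we have a Gröbner basis.
Inter-reduce: drop elements whose leading term is divisible by another's, tail-reduce, and make monic.
Reduced Gröbner basis: {a, b + 1}.
Label its elements g_1 = a, g_2 = b + 1.

Reduce p = -11*a**2 + 4*b + 4 modulo G:
  leading term a**2: subtract (-11*a)·g_1 from -11*a**2 + 4*b + 4 → 4*b + 4
  leading term b: subtract (4)·g_2 from 4*b + 4 → 0
  normal form = 0.
Since the normal form is 0, p ∈ I.

-11*a**2 + 4*b + 4 lies in I (it reduces to 0).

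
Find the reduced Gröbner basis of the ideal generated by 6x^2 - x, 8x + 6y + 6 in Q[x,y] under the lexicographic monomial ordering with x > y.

G = {x + 3/4y + 3/4, y^2 + 20/9y + 11/9}

The reduced Gröbner basis is the canonical form of the ideal for this ordering.

f_1 = 6x^2 - x, LT = x^2.
f_2 = 8x + 6y + 6, LT = x.

S(f_1,f_2): lcm = x^2. S = -3/4xy - 11/12x.
  leading term xy: subtract (-3/32y)·f_2 from -3/4xy - 11/12x → -11/12x + 9/16y^2 + 9/16y
  leading term x: subtract (-11/96)·f_2 from -11/12x + 9/16y^2 + 9/16y → 9/16y^2 + 5/4y + 11/16
  leading term y^2: no divisor's leading term divides it; move 9/16y^2 to the remainder.
  leading term y: no divisor's leading term divides it; move 5/4y to the remainder.
  leading term 1: no divisor's leading term divides it; move 11/16 to the remainder.
  remainder 9/16y^2 + 5/4y + 11/16 ≠ 0; add g_3 = 9/16y^2 + 5/4y + 11/16 to the basis.

The other S-polynomials (S(f_1,g_3), S(f_2,g_3)) all reduce to 0 modulo the current basis, so we have a Gröbner basis.
Inter-reduce: drop elements whose leading term is divisible by another's, tail-reduce, and make monic.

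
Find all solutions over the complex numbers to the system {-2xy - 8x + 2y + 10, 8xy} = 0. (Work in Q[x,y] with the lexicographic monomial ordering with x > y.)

{(0, -5), (5/4, 0)}

Compute a lex Gröbner basis by Buchberger's algorithm.
f_1 = -2xy - 8x + 2y + 10, LT = xy.
f_2 = 8xy, LT = xy.

S(f_1,f_2): lcm = xy. S = 4x - y - 5.
  leading term x: no divisor's leading term divides it; move 4x to the remainder.
  leading term y: no divisor's leading term divides it; move -y to the remainder.
  leading term 1: no divisor's leading term divides it; move -5 to the remainder.
  remainder 4x - y - 5 ≠ 0; add h_3 = 4x - y - 5 to the basis.

S(f_1,h_3): lcm = xy. S = 4x + 1/4y^2 + 1/4y - 5.
  leading term x: subtract (1)·h_3 from 4x + 1/4y^2 + 1/4y - 5 → 1/4y^2 + 5/4y
  leading term y^2: no divisor's leading term divides it; move 1/4y^2 to the remainder.
  leading term y: no divisor's leading term divides it; move 5/4y to the remainder.
  remainder 1/4y^2 + 5/4y ≠ 0; add h_4 = 1/4y^2 + 5/4y to the basis.

The other S-polynomials (S(f_2,h_3), S(f_1,h_4), S(f_2,h_4), S(h_3,h_4)) all reduce to 0 modulo the current basis, so we have a Gröbner basis.
Inter-reduce: drop elements whose leading term is divisible by another's, tail-reduce, and make monic.
Reduced Gröbner basis: {x - 1/4y - 5/4, y^2 + 5y}.

Since the basis is lex-ordered, y^2 + 5y is univariate in y. Its roots are {-5, 0}. Back-substituting each root into the other basis elements fixes the other coordinates.
  y = -5: the earlier basis element becomes x = 0, giving x = 0 — point (0, -5).
  y = 0: the earlier basis element becomes x - 5/4 = 0, giving x = 5/4 — point (5/4, 0).
Substituting each solution back into the original system confirms all equations vanish.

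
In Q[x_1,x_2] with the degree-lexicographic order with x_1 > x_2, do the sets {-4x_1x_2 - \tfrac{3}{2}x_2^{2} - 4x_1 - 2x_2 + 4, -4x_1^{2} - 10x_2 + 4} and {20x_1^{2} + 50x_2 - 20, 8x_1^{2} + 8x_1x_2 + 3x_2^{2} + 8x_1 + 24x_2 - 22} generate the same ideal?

For a fixed monomial order, each ideal has a unique reduced Gröbner basis; comparing bases decides equality.
Buchberger on the first generating set:
f_1 = -4x_1x_2 - \tfrac{3}{2}x_2^{2} - 4x_1 - 2x_2 + 4, LT = x_1x_2.
f_2 = -4x_1^{2} - 10x_2 + 4, LT = x_1^{2}.

S(f_1,f_2): lcm = x_1^{2}x_2. S = \tfrac{3}{8}x_1x_2^{2} + x_1^{2} + \tfrac{1}{2}x_1x_2 - \tfrac{5}{2}x_2^{2} - x_1 + x_2.
  reduce S modulo (f_1, f_2):
  remainder -\tfrac{9}{64}x_2^{3} - \tfrac{175}{64}x_2^{2} - \tfrac{9}{8}x_1 - \tfrac{19}{16}x_2 + \tfrac{9}{8} ≠ 0; add g_3 = -\tfrac{9}{64}x_2^{3} - \tfrac{175}{64}x_2^{2} - \tfrac{9}{8}x_1 - \tfrac{19}{16}x_2 + \tfrac{9}{8} to the basis.

The other S-polynomials (S(f_1,g_3), S(f_2,g_3)) all reduce to 0 modulo the current basis, so we have a Gröbner basis.
Inter-reduce: drop elements whose leading term is divisible by another's, tail-reduce, and make monic.
Reduced Gröbner basis: {x_2^{3} + \tfrac{175}{9}x_2^{2} + 8x_1 + \tfrac{76}{9}x_2 - 8, x_1^{2} + \tfrac{5}{2}x_2 - 1, x_1x_2 + \tfrac{3}{8}x_2^{2} + x_1 + \tfrac{1}{2}x_2 - 1}.

Buchberger on the second generating set:
h_1 = 20x_1^{2} + 50x_2 - 20, LT = x_1^{2}.
h_2 = 8x_1^{2} + 8x_1x_2 + 3x_2^{2} + 8x_1 + 24x_2 - 22, LT = x_1^{2}.

S(h_1,h_2): lcm = x_1^{2}. S = -x_1x_2 - \tfrac{3}{8}x_2^{2} - x_1 - \tfrac{1}{2}x_2 + \tfrac{7}{4}.
  reduce S modulo (h_1, h_2):
  remainder -x_1x_2 - \tfrac{3}{8}x_2^{2} - x_1 - \tfrac{1}{2}x_2 + \tfrac{7}{4} ≠ 0; add k_3 = -x_1x_2 - \tfrac{3}{8}x_2^{2} - x_1 - \tfrac{1}{2}x_2 + \tfrac{7}{4} to the basis.

S(h_1,k_3): lcm = x_1^{2}x_2. S = -\tfrac{3}{8}x_1x_2^{2} - x_1^{2} - \tfrac{1}{2}x_1x_2 + \tfrac{5}{2}x_2^{2} + \tfrac{7}{4}x_1 - x_2.
  reduce S modulo (h_1, h_2, k_3):
  remainder \tfrac{9}{64}x_2^{3} + \tfrac{175}{64}x_2^{2} + \tfrac{15}{8}x_1 + \tfrac{29}{32}x_2 - \tfrac{39}{32} ≠ 0; add k_4 = \tfrac{9}{64}x_2^{3} + \tfrac{175}{64}x_2^{2} + \tfrac{15}{8}x_1 + \tfrac{29}{32}x_2 - \tfrac{39}{32} to the basis.

The other S-polynomials (S(h_2,k_3), S(h_1,k_4), S(h_2,k_4), S(k_3,k_4)) all reduce to 0 modulo the current basis, so we have a Gröbner basis.
Inter-reduce: drop elements whose leading term is divisible by another's, tail-reduce, and make monic.
Reduced Gröbner basis: {x_2^{3} + \tfrac{175}{9}x_2^{2} + \tfrac{40}{3}x_1 + \tfrac{58}{9}x_2 - \tfrac{26}{3}, x_1^{2} + \tfrac{5}{2}x_2 - 1, x_1x_2 + \tfrac{3}{8}x_2^{2} + x_1 + \tfrac{1}{2}x_2 - \tfrac{7}{4}}.

These differ, so the ideals are not equal.
The same test decides containment: I ⊆ J iff every generator of I reduces to 0 modulo a Gröbner basis of J.

No, the ideals differ.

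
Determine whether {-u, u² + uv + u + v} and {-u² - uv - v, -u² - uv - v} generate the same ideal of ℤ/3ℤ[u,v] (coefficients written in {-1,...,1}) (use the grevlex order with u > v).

No, the ideals differ.

Equality of ideals is decidable: compute both reduced Gröbner bases (unique for the ordering) and check whether they agree.
Buchberger on the first generating set:
f_1 = -u, LT = u.
f_2 = u² + uv + u + v, LT = u².

S(f_1,f_2): lcm = u². S = -uv - u - v.
  leading term uv: subtract (v)·f_1 from -uv - u - v → -u - v
  leading term u: subtract (1)·f_1 from -u - v → -v
  leading term v: no divisor's leading term divides it; move -v to the remainder.
  remainder -v ≠ 0; add g_3 = -v to the basis.

S(f_1,g_3): leading monomials are coprime, so the S-polynomial reduces to 0 (Buchberger's first criterion).
S(f_2,g_3): leading monomials are coprime, so the S-polynomial reduces to 0 (Buchberger's first criterion).
Every S-polynomial of the final basis reduces to 0, so we have a Gröbner basis.
Inter-reduce: drop elements whose leading term is divisible by another's, tail-reduce, and make monic.
Reduced Gröbner basis: {u, v}.

Buchberger on the second generating set:
h_1 = -u² - uv - v, LT = u².
h_2 = -u² - uv - v, LT = u².

S(h_1,h_2): lcm = u². S = 0.
  remainder 0.

Every S-polynomial of the final basis reduces to 0, so we have a Gröbner basis.
Inter-reduce: drop elements whose leading term is divisible by another's, tail-reduce, and make monic.
Reduced Gröbner basis: {u² + uv + v}.

Since the reduced bases disagree, the two ideals are not the same.
The same test decides containment: I ⊆ J iff every generator of I reduces to 0 modulo a Gröbner basis of J.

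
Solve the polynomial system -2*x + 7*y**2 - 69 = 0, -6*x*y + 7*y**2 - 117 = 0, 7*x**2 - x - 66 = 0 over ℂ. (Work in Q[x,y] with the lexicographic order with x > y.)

Compute a lex Gröbner basis by Buchberger's algorithm.
f_1 = -2*x + 7*y**2 - 69, LT = x.
f_2 = -6*x*y + 7*y**2 - 117, LT = x*y.
f_3 = 7*x**2 - x - 66, LT = x**2.

S(f_1,f_2): lcm = x*y. S = -7/2*y**3 + 7/6*y**2 + 69/2*y - 39/2.
  reduce S modulo (f_1, f_2, f_3):
  remainder -7/2*y**3 + 7/6*y**2 + 69/2*y - 39/2 ≠ 0; add h_4 = -7/2*y**3 + 7/6*y**2 + 69/2*y - 39/2 to the basis.

S(f_1,f_3): lcm = x**2. S = -7/2*x*y**2 + 485/14*x + 66/7.
  reduce S modulo (f_1, f_2, f_3, h_4):
  remainder 1079/9*y**2 + 28*y - 1163 ≠ 0; add h_5 = 1079/9*y**2 + 28*y - 1163 to the basis.

S(f_2,f_3): lcm = x**2*y. S = -7/6*x*y**2 + 1/7*x*y + 39/2*x + 66/7*y.
  reduce S modulo (f_1, f_2, f_3, h_4, h_5):
  remainder 21822/7553*y - 65466/7553 ≠ 0; add h_6 = 21822/7553*y - 65466/7553 to the basis.

The other S-polynomials (S(f_1,h_4), S(f_2,h_4), S(f_3,h_4), S(f_1,h_5), S(f_2,h_5), S(f_3,h_5), S(h_4,h_5), S(f_1,h_6), S(f_2,h_6), S(f_3,h_6), S(h_4,h_6), S(h_5,h_6)) all reduce to 0 modulo the current basis, so we have a Gröbner basis.
Inter-reduce: drop elements whose leading term is divisible by another's, tail-reduce, and make monic.
Reduced Gröbner basis: {x + 3, y - 3}.

Since the basis is lex-ordered, y - 3 is univariate in y. Its roots are {3}. Back-substituting each root into the other basis elements fixes the other coordinates.
  y = 3: the earlier basis element becomes x + 3 = 0, giving x = -3 — point (-3, 3).
This is the nonlinear analogue of row-reducing a linear system.

{(-3, 3)}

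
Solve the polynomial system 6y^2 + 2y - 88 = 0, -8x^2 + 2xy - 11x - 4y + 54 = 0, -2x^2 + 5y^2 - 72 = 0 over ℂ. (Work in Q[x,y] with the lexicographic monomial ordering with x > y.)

{(2, -4)}

Compute a lex Gröbner basis by Buchberger's algorithm.
f_1 = 6y^2 + 2y - 88, LT = y^2.
f_2 = -8x^2 + 2xy - 11x - 4y + 54, LT = x^2.
f_3 = -2x^2 + 5y^2 - 72, LT = x^2.

S(f_2,f_3): lcm = x^2. S = -1/4xy + 11/8x + 5/2y^2 + 1/2y - 171/4.
  leading term xy: no divisor's leading term divides it; move -1/4xy to the remainder.
  leading term x: no divisor's leading term divides it; move 11/8x to the remainder.
  leading term y^2: subtract (5/12)·f_1 from 5/2y^2 + 1/2y - 171/4 → -1/3y - 73/12
  leading term y: no divisor's leading term divides it; move -1/3y to the remainder.
  leading term 1: no divisor's leading term divides it; move -73/12 to the remainder.
  remainder -1/4xy + 11/8x - 1/3y - 73/12 ≠ 0; add h_4 = -1/4xy + 11/8x - 1/3y - 73/12 to the basis.

S(f_1,h_4): lcm = xy^2. S = 35/6xy - 44/3x - 4/3y^2 - 73/3y.
  leading term xy: subtract (-70/3)·h_4 from 35/6xy - 44/3x - 4/3y^2 - 73/3y → 209/12x - 4/3y^2 - 289/9y - 2555/18
  leading term x: no divisor's leading term divides it; move 209/12x to the remainder.
  leading term y^2: subtract (-2/9)·f_1 from -4/3y^2 - 289/9y - 2555/18 → -95/3y - 323/2
  leading term y: no divisor's leading term divides it; move -95/3y to the remainder.
  leading term 1: no divisor's leading term divides it; move -323/2 to the remainder.
  remainder 209/12x - 95/3y - 323/2 ≠ 0; add h_5 = 209/12x - 95/3y - 323/2 to the basis.

S(f_2,h_4): lcm = x^2y. S = 11/2x^2 - 1/4xy^2 + 1/24xy - 73/3x + 1/2y^2 - 27/4y.
  leading term x^2: subtract (-11/16)·f_2 from 11/2x^2 - 1/4xy^2 + 1/24xy - 73/3x + 1/2y^2 - 27/4y → -1/4xy^2 + 17/12xy - 1531/48x + 1/2y^2 - 19/2y + 297/8
  leading term xy^2: subtract (-1/24x)·f_1 from -1/4xy^2 + 17/12xy - 1531/48x + 1/2y^2 - 19/2y + 297/8 → 3/2xy - 569/16x + 1/2y^2 - 19/2y + 297/8
  leading term xy: subtract (-6)·h_4 from 3/2xy - 569/16x + 1/2y^2 - 19/2y + 297/8 → -437/16x + 1/2y^2 - 23/2y + 5/8
  leading term x: subtract (-69/44)·h_5 from -437/16x + 1/2y^2 - 23/2y + 5/8 → 1/2y^2 - 2691/44y - 2779/11
  leading term y^2: subtract (1/12)·f_1 from 1/2y^2 - 2691/44y - 2779/11 → -8095/132y - 8095/33
  leading term y: no divisor's leading term divides it; move -8095/132y to the remainder.
  leading term 1: no divisor's leading term divides it; move -8095/33 to the remainder.
  remainder -8095/132y - 8095/33 ≠ 0; add h_6 = -8095/132y - 8095/33 to the basis.

The other S-polynomials (S(f_1,f_2), S(f_1,f_3), S(f_3,h_4), S(f_1,h_5), S(f_2,h_5), S(f_3,h_5), S(h_4,h_5), S(f_1,h_6), S(f_2,h_6), S(f_3,h_6), S(h_4,h_6), S(h_5,h_6)) all reduce to 0 modulo the current basis, so we have a Gröbner basis.
Inter-reduce: drop elements whose leading term is divisible by another's, tail-reduce, and make monic.
Reduced Gröbner basis: {x - 2, y + 4}.

The lex basis is triangular: the last element involves only y. Solving y + 4 = 0 gives y ∈ {-4}; substituting each value into the earlier elements determines the remaining variables.
  y = -4: the earlier basis element becomes x - 2 = 0, giving x = 2 — point (2, -4).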